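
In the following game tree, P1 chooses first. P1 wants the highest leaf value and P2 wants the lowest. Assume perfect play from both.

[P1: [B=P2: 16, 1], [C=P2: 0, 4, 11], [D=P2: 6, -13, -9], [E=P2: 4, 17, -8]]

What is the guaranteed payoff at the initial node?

1

B (P2): min(16, 1) = 1
C (P2): min(0, 4, 11) = 0
D (P2): min(6, -13, -9) = -13
E (P2): min(4, 17, -8) = -8
Root (P1): max(1, 0, -13, -8) = 1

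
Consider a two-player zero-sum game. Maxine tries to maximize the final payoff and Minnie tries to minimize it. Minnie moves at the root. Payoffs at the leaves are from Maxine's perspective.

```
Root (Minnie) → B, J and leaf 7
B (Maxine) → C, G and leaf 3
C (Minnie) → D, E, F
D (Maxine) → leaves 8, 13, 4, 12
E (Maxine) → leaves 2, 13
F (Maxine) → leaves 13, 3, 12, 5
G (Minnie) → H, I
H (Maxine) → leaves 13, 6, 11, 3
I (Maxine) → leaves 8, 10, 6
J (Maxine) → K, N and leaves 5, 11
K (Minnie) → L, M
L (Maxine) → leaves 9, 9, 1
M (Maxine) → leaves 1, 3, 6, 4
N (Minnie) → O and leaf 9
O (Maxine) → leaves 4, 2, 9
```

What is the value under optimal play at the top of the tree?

7

D (Maxine): max(8, 13, 4, 12) = 13
E (Maxine): max(2, 13) = 13
F (Maxine): max(13, 3, 12, 5) = 13
C (Minnie): min(13, 13, 13) = 13
H (Maxine): max(13, 6, 11, 3) = 13
I (Maxine): max(8, 10, 6) = 10
G (Minnie): min(13, 10) = 10
B (Maxine): max(13, 10, 3) = 13
L (Maxine): max(9, 9, 1) = 9
M (Maxine): max(1, 3, 6, 4) = 6
K (Minnie): min(9, 6) = 6
O (Maxine): max(4, 2, 9) = 9
N (Minnie): min(9, 9) = 9
J (Maxine): max(6, 9, 5, 11) = 11
Root (Minnie): min(13, 11, 7) = 7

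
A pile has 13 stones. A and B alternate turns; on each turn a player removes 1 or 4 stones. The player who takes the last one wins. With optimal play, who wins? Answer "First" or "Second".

First

Mark each pile size as W (mover wins) or L (mover loses):
i:   0  1  2  3  4  5  6  7  8  9 10 11 12 13
     L  W  L  W  W  L  W  L  W  W  L  W  L  W
Position 13 is W, so the first player wins.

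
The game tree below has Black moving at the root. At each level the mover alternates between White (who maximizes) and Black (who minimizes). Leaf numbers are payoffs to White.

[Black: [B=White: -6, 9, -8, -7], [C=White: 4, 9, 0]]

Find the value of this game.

B (White): max(-6, 9, -8, -7) = 9
C (White): max(4, 9, 0) = 9
Root (Black): min(9, 9) = 9

9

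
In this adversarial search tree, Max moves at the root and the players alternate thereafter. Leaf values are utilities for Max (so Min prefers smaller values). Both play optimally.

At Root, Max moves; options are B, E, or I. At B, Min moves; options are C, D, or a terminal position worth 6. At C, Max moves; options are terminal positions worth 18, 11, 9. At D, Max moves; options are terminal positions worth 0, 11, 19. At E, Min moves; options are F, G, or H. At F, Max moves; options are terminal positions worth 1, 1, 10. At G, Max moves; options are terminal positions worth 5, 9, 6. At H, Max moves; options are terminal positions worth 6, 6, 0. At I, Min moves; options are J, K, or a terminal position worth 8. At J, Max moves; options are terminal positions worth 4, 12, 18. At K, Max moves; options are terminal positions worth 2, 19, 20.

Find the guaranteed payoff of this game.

C (Max): max(18, 11, 9) = 18
D (Max): max(0, 11, 19) = 19
B (Min): min(18, 19, 6) = 6
F (Max): max(1, 1, 10) = 10
G (Max): max(5, 9, 6) = 9
H (Max): max(6, 6, 0) = 6
E (Min): min(10, 9, 6) = 6
J (Max): max(4, 12, 18) = 18
K (Max): max(2, 19, 20) = 20
I (Min): min(18, 20, 8) = 8
Root (Max): max(6, 6, 8) = 8

8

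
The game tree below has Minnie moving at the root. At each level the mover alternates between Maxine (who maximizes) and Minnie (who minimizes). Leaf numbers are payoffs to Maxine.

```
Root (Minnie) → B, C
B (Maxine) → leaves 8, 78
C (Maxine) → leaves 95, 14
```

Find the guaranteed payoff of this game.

78

B (Maxine): max(8, 78) = 78
C (Maxine): max(95, 14) = 95
Root (Minnie): min(78, 95) = 78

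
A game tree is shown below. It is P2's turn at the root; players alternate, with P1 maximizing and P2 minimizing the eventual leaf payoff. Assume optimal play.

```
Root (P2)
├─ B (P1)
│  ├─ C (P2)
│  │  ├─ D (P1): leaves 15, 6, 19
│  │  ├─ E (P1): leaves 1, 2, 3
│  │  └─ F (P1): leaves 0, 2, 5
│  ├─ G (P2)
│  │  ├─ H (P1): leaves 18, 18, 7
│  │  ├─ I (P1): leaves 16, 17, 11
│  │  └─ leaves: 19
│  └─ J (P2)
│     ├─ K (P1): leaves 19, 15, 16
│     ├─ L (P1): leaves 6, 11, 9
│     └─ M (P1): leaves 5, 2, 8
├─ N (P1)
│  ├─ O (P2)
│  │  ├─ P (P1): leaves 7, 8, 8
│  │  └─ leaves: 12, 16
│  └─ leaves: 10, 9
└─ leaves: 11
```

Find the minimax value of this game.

D (P1): max(15, 6, 19) = 19
E (P1): max(1, 2, 3) = 3
F (P1): max(0, 2, 5) = 5
C (P2): min(19, 3, 5) = 3
H (P1): max(18, 18, 7) = 18
I (P1): max(16, 17, 11) = 17
G (P2): min(18, 17, 19) = 17
K (P1): max(19, 15, 16) = 19
L (P1): max(6, 11, 9) = 11
M (P1): max(5, 2, 8) = 8
J (P2): min(19, 11, 8) = 8
B (P1): max(3, 17, 8) = 17
P (P1): max(7, 8, 8) = 8
O (P2): min(8, 12, 16) = 8
N (P1): max(8, 10, 9) = 10
Root (P2): min(17, 10, 11) = 10

10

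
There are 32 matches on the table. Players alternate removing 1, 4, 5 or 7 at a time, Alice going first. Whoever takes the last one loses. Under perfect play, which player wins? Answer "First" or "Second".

First

Positions where the player to move wins (W) vs loses (L):
i:   0  1  2  3  4  5  6  7  8  9 10 11 12 13 14 15 16 17 18 19 20 21 22 23 24 25 26 27 28 29 30 31 32
     W  L  W  L  W  W  W  W  W  L  W  L  W  W  W  W  W  L  W  L  W  W  W  W  W  L  W  L  W  W  W  W  W
Position 32 is W, so the first player wins.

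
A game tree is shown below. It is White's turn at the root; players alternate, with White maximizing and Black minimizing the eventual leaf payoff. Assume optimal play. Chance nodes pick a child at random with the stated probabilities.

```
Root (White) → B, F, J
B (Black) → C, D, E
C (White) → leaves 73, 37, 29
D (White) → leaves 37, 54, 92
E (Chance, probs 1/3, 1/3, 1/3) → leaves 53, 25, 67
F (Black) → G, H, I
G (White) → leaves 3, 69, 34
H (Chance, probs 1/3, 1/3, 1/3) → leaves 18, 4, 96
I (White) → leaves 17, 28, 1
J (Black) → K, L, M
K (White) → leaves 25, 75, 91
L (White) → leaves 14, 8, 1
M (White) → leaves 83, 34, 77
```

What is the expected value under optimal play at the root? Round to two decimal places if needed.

C (White): max(73, 37, 29) = 73
D (White): max(37, 54, 92) = 92
E (Chance): 1/3·53 + 1/3·25 + 1/3·67 = 48.33
B (Black): min(73, 92, 48.33) = 48.33
G (White): max(3, 69, 34) = 69
H (Chance): 1/3·18 + 1/3·4 + 1/3·96 = 39.33
I (White): max(17, 28, 1) = 28
F (Black): min(69, 39.33, 28) = 28
K (White): max(25, 75, 91) = 91
L (White): max(14, 8, 1) = 14
M (White): max(83, 34, 77) = 83
J (Black): min(91, 14, 83) = 14
Root (White): max(48.33, 28, 14) = 48.33

48.33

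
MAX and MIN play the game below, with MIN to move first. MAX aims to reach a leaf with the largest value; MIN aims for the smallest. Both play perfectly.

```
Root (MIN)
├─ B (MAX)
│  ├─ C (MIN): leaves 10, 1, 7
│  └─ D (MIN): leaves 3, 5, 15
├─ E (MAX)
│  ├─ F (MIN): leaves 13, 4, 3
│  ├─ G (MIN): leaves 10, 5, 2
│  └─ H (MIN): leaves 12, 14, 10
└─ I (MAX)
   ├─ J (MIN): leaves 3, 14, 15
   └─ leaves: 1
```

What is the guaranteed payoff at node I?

3

J: min(3, 14, 15) = 3
I: max(3, 1) = 3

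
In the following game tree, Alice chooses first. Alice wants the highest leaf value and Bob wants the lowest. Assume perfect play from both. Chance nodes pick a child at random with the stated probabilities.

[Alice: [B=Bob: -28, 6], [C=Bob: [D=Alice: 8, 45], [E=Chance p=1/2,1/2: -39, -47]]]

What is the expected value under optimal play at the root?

-28

B (Bob): min(-28, 6) = -28
D (Alice): max(8, 45) = 45
E (Chance): 1/2·-39 + 1/2·-47 = -43
C (Bob): min(45, -43) = -43
Root (Alice): max(-28, -43) = -28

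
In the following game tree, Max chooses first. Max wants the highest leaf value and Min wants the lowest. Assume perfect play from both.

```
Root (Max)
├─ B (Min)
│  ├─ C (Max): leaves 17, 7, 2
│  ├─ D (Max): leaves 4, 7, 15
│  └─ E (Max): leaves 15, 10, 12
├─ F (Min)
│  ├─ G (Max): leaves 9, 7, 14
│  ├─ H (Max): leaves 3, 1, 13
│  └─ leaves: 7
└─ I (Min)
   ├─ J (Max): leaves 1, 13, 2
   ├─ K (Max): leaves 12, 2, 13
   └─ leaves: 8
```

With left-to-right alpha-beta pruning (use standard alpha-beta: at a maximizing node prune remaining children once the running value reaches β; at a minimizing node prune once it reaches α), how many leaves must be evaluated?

C [α=-∞,β=+∞]: v=17
D [α=-∞,β=17]: v=15
E [α=-∞,β=15]: v=15 after child 1 ≥ β → β-cutoff, skip 2
B [α=-∞,β=+∞]: v=15
G [α=15,β=+∞]: v=14
F [α=15,β=+∞]: v=14 after child 1 ≤ α → α-cutoff, skip 2
J [α=15,β=+∞]: v=13
I [α=15,β=+∞]: v=13 after child 1 ≤ α → α-cutoff, skip 2
Root [α=-∞,β=+∞]: v=15
Leaves evaluated: 13 of 23.

13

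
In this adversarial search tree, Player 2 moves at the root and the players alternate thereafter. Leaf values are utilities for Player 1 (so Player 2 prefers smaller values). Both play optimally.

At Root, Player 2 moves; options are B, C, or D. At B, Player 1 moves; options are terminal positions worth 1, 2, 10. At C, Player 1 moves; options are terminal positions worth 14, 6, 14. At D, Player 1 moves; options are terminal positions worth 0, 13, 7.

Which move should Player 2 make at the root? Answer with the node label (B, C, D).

B (Player 1): max(1, 2, 10) = 10
C (Player 1): max(14, 6, 14) = 14
D (Player 1): max(0, 13, 7) = 13
Root (Player 2): min(10, 14, 13) = 10
Player 2 picks the child with the lowest value: B (value 10).

B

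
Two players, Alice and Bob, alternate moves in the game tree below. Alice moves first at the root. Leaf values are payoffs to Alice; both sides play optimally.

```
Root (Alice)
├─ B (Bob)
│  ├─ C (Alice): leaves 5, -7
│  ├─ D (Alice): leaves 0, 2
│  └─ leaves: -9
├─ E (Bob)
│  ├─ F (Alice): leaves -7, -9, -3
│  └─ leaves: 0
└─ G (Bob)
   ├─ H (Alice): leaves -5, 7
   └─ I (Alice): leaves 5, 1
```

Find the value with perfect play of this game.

5

C (Alice): max(5, -7) = 5
D (Alice): max(0, 2) = 2
B (Bob): min(5, 2, -9) = -9
F (Alice): max(-7, -9, -3) = -3
E (Bob): min(-3, 0) = -3
H (Alice): max(-5, 7) = 7
I (Alice): max(5, 1) = 5
G (Bob): min(7, 5) = 5
Root (Alice): max(-9, -3, 5) = 5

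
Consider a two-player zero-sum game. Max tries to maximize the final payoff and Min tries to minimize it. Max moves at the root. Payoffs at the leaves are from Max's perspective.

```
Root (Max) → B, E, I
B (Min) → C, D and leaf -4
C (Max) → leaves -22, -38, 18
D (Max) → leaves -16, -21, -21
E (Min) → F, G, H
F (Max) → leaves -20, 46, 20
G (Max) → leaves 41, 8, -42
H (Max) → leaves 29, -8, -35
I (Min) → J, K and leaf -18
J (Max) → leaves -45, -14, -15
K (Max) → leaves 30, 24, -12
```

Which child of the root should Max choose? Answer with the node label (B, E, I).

E

C (Max): max(-22, -38, 18) = 18
D (Max): max(-16, -21, -21) = -16
B (Min): min(18, -16, -4) = -16
F (Max): max(-20, 46, 20) = 46
G (Max): max(41, 8, -42) = 41
H (Max): max(29, -8, -35) = 29
E (Min): min(46, 41, 29) = 29
J (Max): max(-45, -14, -15) = -14
K (Max): max(30, 24, -12) = 30
I (Min): min(-14, 30, -18) = -18
Root (Max): max(-16, 29, -18) = 29
Max picks the child with the highest value: E (value 29).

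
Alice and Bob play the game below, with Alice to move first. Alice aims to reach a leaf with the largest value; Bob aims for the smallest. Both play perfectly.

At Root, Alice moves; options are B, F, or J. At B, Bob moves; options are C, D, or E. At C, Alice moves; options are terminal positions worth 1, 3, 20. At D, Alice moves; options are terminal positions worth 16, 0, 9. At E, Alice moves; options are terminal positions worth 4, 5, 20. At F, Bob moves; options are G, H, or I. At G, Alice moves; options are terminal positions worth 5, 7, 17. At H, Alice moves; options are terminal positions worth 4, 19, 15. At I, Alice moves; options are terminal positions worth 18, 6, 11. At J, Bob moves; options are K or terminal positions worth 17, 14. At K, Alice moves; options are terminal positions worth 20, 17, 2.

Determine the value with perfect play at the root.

17

C (Alice): max(1, 3, 20) = 20
D (Alice): max(16, 0, 9) = 16
E (Alice): max(4, 5, 20) = 20
B (Bob): min(20, 16, 20) = 16
G (Alice): max(5, 7, 17) = 17
H (Alice): max(4, 19, 15) = 19
I (Alice): max(18, 6, 11) = 18
F (Bob): min(17, 19, 18) = 17
K (Alice): max(20, 17, 2) = 20
J (Bob): min(20, 17, 14) = 14
Root (Alice): max(16, 17, 14) = 17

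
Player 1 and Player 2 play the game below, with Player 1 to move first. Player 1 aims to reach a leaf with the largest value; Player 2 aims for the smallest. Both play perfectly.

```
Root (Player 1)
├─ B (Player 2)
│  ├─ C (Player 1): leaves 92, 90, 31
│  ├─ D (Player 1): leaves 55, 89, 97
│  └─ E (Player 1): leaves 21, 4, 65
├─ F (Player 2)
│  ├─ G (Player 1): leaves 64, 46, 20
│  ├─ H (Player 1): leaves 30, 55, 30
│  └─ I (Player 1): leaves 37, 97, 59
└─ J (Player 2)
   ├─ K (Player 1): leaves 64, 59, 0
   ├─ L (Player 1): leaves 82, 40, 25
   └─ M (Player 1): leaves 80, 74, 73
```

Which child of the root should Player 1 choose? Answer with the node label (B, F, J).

C (Player 1): max(92, 90, 31) = 92
D (Player 1): max(55, 89, 97) = 97
E (Player 1): max(21, 4, 65) = 65
B (Player 2): min(92, 97, 65) = 65
G (Player 1): max(64, 46, 20) = 64
H (Player 1): max(30, 55, 30) = 55
I (Player 1): max(37, 97, 59) = 97
F (Player 2): min(64, 55, 97) = 55
K (Player 1): max(64, 59, 0) = 64
L (Player 1): max(82, 40, 25) = 82
M (Player 1): max(80, 74, 73) = 80
J (Player 2): min(64, 82, 80) = 64
Root (Player 1): max(65, 55, 64) = 65
Player 1 picks the child with the highest value: B (value 65).

B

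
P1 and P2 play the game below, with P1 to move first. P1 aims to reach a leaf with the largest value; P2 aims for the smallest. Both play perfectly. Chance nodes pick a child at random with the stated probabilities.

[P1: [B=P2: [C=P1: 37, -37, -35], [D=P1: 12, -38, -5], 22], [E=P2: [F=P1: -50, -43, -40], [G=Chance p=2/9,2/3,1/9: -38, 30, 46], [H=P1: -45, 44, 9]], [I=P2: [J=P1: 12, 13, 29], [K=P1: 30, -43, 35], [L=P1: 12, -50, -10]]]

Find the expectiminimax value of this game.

C (P1): max(37, -37, -35) = 37
D (P1): max(12, -38, -5) = 12
B (P2): min(37, 12, 22) = 12
F (P1): max(-50, -43, -40) = -40
G (Chance): 2/9·-38 + 2/3·30 + 1/9·46 = 16.67
H (P1): max(-45, 44, 9) = 44
E (P2): min(-40, 16.67, 44) = -40
J (P1): max(12, 13, 29) = 29
K (P1): max(30, -43, 35) = 35
L (P1): max(12, -50, -10) = 12
I (P2): min(29, 35, 12) = 12
Root (P1): max(12, -40, 12) = 12

12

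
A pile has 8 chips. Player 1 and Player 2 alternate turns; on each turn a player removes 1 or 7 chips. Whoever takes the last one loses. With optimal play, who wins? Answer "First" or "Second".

W/L table (W = player to move can force a win):
i:   0  1  2  3  4  5  6  7  8
     W  L  W  L  W  L  W  L  W
Position 8 is W, so the first player wins.

First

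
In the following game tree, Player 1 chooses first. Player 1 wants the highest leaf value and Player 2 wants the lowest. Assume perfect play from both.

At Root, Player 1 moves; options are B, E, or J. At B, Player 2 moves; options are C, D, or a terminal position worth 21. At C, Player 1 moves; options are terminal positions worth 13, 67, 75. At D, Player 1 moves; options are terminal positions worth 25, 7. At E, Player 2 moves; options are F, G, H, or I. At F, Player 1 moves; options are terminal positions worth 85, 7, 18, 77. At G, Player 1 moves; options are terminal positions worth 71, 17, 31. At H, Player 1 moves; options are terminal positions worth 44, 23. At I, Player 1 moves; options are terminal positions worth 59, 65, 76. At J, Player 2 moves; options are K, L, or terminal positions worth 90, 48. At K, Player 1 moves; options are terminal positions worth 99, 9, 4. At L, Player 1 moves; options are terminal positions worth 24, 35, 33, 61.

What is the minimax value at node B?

21

C: max(13, 67, 75) = 75
D: max(25, 7) = 25
B: min(75, 25, 21) = 21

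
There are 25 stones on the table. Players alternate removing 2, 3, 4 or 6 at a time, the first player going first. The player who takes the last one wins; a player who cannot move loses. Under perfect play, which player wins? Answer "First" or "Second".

Compute winning (W) and losing (L) positions by backward induction:
i:   0  1  2  3  4  5  6  7  8  9 10 11 12 13 14 15 16 17 18 19 20 21 22 23 24 25
     L  L  W  W  W  W  W  W  L  L  W  W  W  W  W  W  L  L  W  W  W  W  W  W  L  L
Position 25 is L, so the second player wins.

Second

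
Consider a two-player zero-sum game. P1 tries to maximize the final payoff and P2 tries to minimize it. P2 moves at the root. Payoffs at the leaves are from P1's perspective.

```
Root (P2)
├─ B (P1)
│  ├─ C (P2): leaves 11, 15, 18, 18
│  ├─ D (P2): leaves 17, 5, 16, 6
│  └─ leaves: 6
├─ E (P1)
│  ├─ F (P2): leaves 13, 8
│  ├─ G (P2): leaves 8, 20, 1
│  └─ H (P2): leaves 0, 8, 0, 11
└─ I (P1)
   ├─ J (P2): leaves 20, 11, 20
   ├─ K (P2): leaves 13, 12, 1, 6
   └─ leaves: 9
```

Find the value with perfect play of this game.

C (P2): min(11, 15, 18, 18) = 11
D (P2): min(17, 5, 16, 6) = 5
B (P1): max(11, 5, 6) = 11
F (P2): min(13, 8) = 8
G (P2): min(8, 20, 1) = 1
H (P2): min(0, 8, 0, 11) = 0
E (P1): max(8, 1, 0) = 8
J (P2): min(20, 11, 20) = 11
K (P2): min(13, 12, 1, 6) = 1
I (P1): max(11, 1, 9) = 11
Root (P2): min(11, 8, 11) = 8

8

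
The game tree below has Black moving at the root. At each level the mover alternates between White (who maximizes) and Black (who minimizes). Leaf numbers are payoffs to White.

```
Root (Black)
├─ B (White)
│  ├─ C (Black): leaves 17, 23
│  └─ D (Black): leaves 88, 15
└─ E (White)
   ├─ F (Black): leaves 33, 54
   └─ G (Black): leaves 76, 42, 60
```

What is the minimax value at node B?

17

C: min(17, 23) = 17
D: min(88, 15) = 15
B: max(17, 15) = 17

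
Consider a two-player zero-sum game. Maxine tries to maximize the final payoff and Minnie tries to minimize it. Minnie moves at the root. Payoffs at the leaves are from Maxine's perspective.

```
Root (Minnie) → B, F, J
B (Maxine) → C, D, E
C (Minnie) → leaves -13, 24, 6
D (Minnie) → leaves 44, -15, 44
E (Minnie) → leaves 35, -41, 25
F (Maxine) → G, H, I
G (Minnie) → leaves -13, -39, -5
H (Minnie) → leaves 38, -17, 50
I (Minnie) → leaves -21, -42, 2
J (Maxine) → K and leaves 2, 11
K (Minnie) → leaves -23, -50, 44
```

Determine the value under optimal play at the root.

-17

C (Minnie): min(-13, 24, 6) = -13
D (Minnie): min(44, -15, 44) = -15
E (Minnie): min(35, -41, 25) = -41
B (Maxine): max(-13, -15, -41) = -13
G (Minnie): min(-13, -39, -5) = -39
H (Minnie): min(38, -17, 50) = -17
I (Minnie): min(-21, -42, 2) = -42
F (Maxine): max(-39, -17, -42) = -17
K (Minnie): min(-23, -50, 44) = -50
J (Maxine): max(-50, 2, 11) = 11
Root (Minnie): min(-13, -17, 11) = -17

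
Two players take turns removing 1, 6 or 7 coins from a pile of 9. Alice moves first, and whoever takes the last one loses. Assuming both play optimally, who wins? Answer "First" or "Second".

W/L table (W = player to move can force a win):
i:   0  1  2  3  4  5  6  7  8  9
     W  L  W  L  W  L  W  W  W  W
Position 9 is W, so the first player wins.

First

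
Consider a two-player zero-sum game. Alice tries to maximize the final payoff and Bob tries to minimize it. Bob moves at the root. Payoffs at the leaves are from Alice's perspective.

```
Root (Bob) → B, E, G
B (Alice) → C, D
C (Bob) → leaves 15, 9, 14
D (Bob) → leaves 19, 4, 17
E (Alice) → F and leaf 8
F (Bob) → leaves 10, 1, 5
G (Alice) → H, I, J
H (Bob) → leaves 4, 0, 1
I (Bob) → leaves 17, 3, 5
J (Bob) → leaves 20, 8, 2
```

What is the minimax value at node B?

9

C: min(15, 9, 14) = 9
D: min(19, 4, 17) = 4
B: max(9, 4) = 9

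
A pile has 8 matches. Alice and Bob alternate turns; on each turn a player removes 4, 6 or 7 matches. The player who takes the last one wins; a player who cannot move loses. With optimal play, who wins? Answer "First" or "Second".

Mark each pile size as W (mover wins) or L (mover loses):
i:   0  1  2  3  4  5  6  7  8
     L  L  L  L  W  W  W  W  W
Position 8 is W, so the first player wins.

First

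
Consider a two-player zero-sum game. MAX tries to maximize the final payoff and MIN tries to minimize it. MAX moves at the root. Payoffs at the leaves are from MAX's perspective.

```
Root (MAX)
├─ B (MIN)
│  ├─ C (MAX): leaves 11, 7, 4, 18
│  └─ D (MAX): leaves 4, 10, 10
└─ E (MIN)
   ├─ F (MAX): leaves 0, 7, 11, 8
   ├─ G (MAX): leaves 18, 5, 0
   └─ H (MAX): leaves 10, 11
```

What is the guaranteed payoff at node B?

10

C: max(11, 7, 4, 18) = 18
D: max(4, 10, 10) = 10
B: min(18, 10) = 10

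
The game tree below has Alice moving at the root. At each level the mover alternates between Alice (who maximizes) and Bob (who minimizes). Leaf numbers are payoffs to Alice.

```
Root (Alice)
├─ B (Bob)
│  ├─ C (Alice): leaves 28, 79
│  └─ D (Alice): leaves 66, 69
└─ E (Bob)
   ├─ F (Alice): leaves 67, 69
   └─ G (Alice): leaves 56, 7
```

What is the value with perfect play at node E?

56

F: max(67, 69) = 69
G: max(56, 7) = 56
E: min(69, 56) = 56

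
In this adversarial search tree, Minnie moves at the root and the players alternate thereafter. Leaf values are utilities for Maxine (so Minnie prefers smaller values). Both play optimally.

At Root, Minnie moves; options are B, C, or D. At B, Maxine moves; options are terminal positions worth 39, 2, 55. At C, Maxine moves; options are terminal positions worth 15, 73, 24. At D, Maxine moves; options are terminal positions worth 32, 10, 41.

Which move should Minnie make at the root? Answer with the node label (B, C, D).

B (Maxine): max(39, 2, 55) = 55
C (Maxine): max(15, 73, 24) = 73
D (Maxine): max(32, 10, 41) = 41
Root (Minnie): min(55, 73, 41) = 41
Minnie picks the child with the lowest value: D (value 41).

D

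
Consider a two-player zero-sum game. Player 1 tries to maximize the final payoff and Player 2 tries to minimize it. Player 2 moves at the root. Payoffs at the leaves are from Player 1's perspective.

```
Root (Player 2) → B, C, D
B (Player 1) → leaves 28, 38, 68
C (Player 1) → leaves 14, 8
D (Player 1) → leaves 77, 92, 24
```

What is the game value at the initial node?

B (Player 1): max(28, 38, 68) = 68
C (Player 1): max(14, 8) = 14
D (Player 1): max(77, 92, 24) = 92
Root (Player 2): min(68, 14, 92) = 14

14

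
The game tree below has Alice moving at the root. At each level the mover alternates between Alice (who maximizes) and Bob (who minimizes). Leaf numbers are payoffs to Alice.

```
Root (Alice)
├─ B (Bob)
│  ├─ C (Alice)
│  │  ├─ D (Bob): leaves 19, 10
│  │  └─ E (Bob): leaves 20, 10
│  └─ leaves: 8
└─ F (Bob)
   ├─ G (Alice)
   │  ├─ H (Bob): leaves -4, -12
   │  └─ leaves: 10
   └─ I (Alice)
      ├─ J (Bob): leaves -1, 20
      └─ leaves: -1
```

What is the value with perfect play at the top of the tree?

D (Bob): min(19, 10) = 10
E (Bob): min(20, 10) = 10
C (Alice): max(10, 10) = 10
B (Bob): min(10, 8) = 8
H (Bob): min(-4, -12) = -12
G (Alice): max(-12, 10) = 10
J (Bob): min(-1, 20) = -1
I (Alice): max(-1, -1) = -1
F (Bob): min(10, -1) = -1
Root (Alice): max(8, -1) = 8

8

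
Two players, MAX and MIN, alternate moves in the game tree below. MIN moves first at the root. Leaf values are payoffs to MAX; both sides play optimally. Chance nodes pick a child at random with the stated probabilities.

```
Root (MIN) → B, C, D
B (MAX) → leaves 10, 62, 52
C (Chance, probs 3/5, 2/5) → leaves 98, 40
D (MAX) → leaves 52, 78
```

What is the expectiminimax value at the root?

B (MAX): max(10, 62, 52) = 62
C (Chance): 3/5·98 + 2/5·40 = 74.8
D (MAX): max(52, 78) = 78
Root (MIN): min(62, 74.8, 78) = 62

62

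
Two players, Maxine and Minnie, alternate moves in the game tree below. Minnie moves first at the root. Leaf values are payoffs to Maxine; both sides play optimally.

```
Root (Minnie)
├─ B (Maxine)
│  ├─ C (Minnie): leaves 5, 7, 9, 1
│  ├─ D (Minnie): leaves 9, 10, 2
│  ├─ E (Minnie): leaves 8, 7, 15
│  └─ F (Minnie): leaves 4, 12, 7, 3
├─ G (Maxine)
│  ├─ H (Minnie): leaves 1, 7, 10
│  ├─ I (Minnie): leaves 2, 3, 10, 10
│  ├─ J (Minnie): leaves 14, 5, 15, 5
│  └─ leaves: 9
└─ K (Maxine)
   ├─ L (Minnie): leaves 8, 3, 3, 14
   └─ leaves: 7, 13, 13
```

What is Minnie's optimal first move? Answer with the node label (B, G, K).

C (Minnie): min(5, 7, 9, 1) = 1
D (Minnie): min(9, 10, 2) = 2
E (Minnie): min(8, 7, 15) = 7
F (Minnie): min(4, 12, 7, 3) = 3
B (Maxine): max(1, 2, 7, 3) = 7
H (Minnie): min(1, 7, 10) = 1
I (Minnie): min(2, 3, 10, 10) = 2
J (Minnie): min(14, 5, 15, 5) = 5
G (Maxine): max(1, 2, 5, 9) = 9
L (Minnie): min(8, 3, 3, 14) = 3
K (Maxine): max(3, 7, 13, 13) = 13
Root (Minnie): min(7, 9, 13) = 7
Minnie picks the child with the lowest value: B (value 7).

B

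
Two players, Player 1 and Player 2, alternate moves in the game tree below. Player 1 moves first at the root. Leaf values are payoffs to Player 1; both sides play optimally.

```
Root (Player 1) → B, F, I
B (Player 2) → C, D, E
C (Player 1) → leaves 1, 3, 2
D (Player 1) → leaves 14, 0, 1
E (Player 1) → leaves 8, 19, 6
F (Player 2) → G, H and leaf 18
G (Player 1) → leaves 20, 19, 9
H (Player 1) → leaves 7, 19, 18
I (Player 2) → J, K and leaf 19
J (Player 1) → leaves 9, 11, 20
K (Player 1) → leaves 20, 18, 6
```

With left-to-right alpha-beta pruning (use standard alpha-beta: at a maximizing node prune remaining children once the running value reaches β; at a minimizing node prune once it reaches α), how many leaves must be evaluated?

C [α=-∞,β=+∞]: v=3
D [α=-∞,β=3]: v=14 after child 1 ≥ β → β-cutoff, skip 2
E [α=-∞,β=3]: v=8 after child 1 ≥ β → β-cutoff, skip 2
B [α=-∞,β=+∞]: v=3
G [α=3,β=+∞]: v=20
H [α=3,β=20]: v=19
F [α=3,β=+∞]: v=18
J [α=18,β=+∞]: v=20
K [α=18,β=20]: v=20 after child 1 ≥ β → β-cutoff, skip 2
I [α=18,β=+∞]: v=19
Root [α=-∞,β=+∞]: v=19
Leaves evaluated: 17 of 23.

17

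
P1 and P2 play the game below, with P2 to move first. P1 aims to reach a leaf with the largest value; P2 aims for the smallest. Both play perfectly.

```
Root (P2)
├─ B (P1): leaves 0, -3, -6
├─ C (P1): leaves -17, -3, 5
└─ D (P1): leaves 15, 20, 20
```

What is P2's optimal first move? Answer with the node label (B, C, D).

B (P1): max(0, -3, -6) = 0
C (P1): max(-17, -3, 5) = 5
D (P1): max(15, 20, 20) = 20
Root (P2): min(0, 5, 20) = 0
P2 picks the child with the lowest value: B (value 0).

B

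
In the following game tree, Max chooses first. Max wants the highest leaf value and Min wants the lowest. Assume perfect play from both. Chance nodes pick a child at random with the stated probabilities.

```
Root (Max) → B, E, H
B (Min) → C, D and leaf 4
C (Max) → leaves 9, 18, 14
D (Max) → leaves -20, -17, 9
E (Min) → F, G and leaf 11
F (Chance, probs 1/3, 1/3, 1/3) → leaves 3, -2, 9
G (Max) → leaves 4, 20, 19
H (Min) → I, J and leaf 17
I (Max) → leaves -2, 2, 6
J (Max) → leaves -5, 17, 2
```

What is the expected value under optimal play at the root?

6

C (Max): max(9, 18, 14) = 18
D (Max): max(-20, -17, 9) = 9
B (Min): min(18, 9, 4) = 4
F (Chance): 1/3·3 + 1/3·-2 + 1/3·9 = 3.33
G (Max): max(4, 20, 19) = 20
E (Min): min(3.33, 20, 11) = 3.33
I (Max): max(-2, 2, 6) = 6
J (Max): max(-5, 17, 2) = 17
H (Min): min(6, 17, 17) = 6
Root (Max): max(4, 3.33, 6) = 6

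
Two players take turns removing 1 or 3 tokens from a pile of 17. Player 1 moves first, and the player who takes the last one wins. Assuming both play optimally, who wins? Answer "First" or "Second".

i:   0  1  2  3  4  5  6  7  8  9 10 11 12 13 14 15 16 17
     L  W  L  W  L  W  L  W  L  W  L  W  L  W  L  W  L  W
Position 17 is W, so the first player wins.

First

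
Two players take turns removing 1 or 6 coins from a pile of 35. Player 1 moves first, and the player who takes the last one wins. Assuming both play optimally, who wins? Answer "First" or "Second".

Second

Mark each pile size as W (mover wins) or L (mover loses):
i:   0  1  2  3  4  5  6  7  8  9 10 11 12 13 14 15 16 17 18 19 20 21 22 23 24 25 26 27 28 29 30 31 32 33 34 35
     L  W  L  W  L  W  W  L  W  L  W  L  W  W  L  W  L  W  L  W  W  L  W  L  W  L  W  W  L  W  L  W  L  W  W  L
Position 35 is L, so the second player wins.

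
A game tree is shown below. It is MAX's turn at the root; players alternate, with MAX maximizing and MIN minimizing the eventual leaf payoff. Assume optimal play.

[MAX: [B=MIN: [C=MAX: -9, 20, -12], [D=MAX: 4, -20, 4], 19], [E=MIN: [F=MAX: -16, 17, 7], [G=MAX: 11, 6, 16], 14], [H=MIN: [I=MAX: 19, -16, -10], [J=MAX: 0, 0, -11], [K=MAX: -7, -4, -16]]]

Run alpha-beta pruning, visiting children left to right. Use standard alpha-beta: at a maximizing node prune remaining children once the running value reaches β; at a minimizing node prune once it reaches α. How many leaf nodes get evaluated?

C [α=-∞,β=+∞]: v=20
D [α=-∞,β=20]: v=4
B [α=-∞,β=+∞]: v=4
F [α=4,β=+∞]: v=17
G [α=4,β=17]: v=16
E [α=4,β=+∞]: v=14
I [α=14,β=+∞]: v=19
J [α=14,β=19]: v=0
H [α=14,β=+∞]: v=0 after child 2 ≤ α → α-cutoff, skip 1
Root [α=-∞,β=+∞]: v=14
Leaves evaluated: 20 of 23.

20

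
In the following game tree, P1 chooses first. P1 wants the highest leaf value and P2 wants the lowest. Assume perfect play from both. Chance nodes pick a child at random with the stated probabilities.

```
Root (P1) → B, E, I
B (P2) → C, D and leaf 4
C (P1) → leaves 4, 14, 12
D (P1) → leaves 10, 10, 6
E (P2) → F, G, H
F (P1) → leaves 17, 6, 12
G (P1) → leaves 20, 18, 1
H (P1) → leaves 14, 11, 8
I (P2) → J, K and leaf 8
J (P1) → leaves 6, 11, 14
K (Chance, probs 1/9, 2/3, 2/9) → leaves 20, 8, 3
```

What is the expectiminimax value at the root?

C (P1): max(4, 14, 12) = 14
D (P1): max(10, 10, 6) = 10
B (P2): min(14, 10, 4) = 4
F (P1): max(17, 6, 12) = 17
G (P1): max(20, 18, 1) = 20
H (P1): max(14, 11, 8) = 14
E (P2): min(17, 20, 14) = 14
J (P1): max(6, 11, 14) = 14
K (Chance): 1/9·20 + 2/3·8 + 2/9·3 = 8.22
I (P2): min(14, 8.22, 8) = 8
Root (P1): max(4, 14, 8) = 14

14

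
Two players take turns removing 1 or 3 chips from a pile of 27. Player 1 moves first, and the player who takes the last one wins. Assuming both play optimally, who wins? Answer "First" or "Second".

First

Positions where the player to move wins (W) vs loses (L):
i:   0  1  2  3  4  5  6  7  8  9 10 11 12 13 14 15 16 17 18 19 20 21 22 23 24 25 26 27
     L  W  L  W  L  W  L  W  L  W  L  W  L  W  L  W  L  W  L  W  L  W  L  W  L  W  L  W
Position 27 is W, so the first player wins.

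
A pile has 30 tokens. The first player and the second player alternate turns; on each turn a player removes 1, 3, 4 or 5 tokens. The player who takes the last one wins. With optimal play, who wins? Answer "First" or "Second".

Compute winning (W) and losing (L) positions by backward induction:
i:   0  1  2  3  4  5  6  7  8  9 10 11 12 13 14 15 16 17 18 19 20 21 22 23 24 25 26 27 28 29 30
     L  W  L  W  W  W  W  W  L  W  L  W  W  W  W  W  L  W  L  W  W  W  W  W  L  W  L  W  W  W  W
Position 30 is W, so the first player wins.

First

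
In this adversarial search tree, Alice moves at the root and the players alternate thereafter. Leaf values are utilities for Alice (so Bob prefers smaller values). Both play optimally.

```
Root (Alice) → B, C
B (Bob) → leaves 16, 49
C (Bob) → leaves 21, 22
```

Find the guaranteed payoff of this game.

21

B (Bob): min(16, 49) = 16
C (Bob): min(21, 22) = 21
Root (Alice): max(16, 21) = 21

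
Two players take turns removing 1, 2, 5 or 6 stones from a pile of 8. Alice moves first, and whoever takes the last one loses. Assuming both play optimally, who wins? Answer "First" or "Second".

Second

Mark each pile size as W (mover wins) or L (mover loses):
i:   0  1  2  3  4  5  6  7  8
     W  L  W  W  L  W  W  W  L
Position 8 is L, so the second player wins.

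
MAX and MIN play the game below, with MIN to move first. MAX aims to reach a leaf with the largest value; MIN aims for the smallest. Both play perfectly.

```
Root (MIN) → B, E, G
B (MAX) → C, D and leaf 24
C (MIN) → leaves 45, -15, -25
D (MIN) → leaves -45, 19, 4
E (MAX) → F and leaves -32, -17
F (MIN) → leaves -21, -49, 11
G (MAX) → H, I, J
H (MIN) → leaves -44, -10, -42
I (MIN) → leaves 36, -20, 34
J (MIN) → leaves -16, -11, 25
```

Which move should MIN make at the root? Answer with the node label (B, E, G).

E

C (MIN): min(45, -15, -25) = -25
D (MIN): min(-45, 19, 4) = -45
B (MAX): max(-25, -45, 24) = 24
F (MIN): min(-21, -49, 11) = -49
E (MAX): max(-49, -32, -17) = -17
H (MIN): min(-44, -10, -42) = -44
I (MIN): min(36, -20, 34) = -20
J (MIN): min(-16, -11, 25) = -16
G (MAX): max(-44, -20, -16) = -16
Root (MIN): min(24, -17, -16) = -17
MIN picks the child with the lowest value: E (value -17).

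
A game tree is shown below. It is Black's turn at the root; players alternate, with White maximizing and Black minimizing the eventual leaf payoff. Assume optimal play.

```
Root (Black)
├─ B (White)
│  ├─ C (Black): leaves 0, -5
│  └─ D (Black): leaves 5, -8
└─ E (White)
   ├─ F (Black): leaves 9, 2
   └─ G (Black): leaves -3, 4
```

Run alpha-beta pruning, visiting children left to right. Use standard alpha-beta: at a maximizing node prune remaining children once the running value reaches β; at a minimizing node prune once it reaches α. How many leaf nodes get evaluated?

C [α=-∞,β=+∞]: v=-5
D [α=-5,β=+∞]: v=-8
B [α=-∞,β=+∞]: v=-5
F [α=-∞,β=-5]: v=2
E [α=-∞,β=-5]: v=2 after child 1 ≥ β → β-cutoff, skip 1
Root [α=-∞,β=+∞]: v=-5
Leaves evaluated: 6 of 8.

6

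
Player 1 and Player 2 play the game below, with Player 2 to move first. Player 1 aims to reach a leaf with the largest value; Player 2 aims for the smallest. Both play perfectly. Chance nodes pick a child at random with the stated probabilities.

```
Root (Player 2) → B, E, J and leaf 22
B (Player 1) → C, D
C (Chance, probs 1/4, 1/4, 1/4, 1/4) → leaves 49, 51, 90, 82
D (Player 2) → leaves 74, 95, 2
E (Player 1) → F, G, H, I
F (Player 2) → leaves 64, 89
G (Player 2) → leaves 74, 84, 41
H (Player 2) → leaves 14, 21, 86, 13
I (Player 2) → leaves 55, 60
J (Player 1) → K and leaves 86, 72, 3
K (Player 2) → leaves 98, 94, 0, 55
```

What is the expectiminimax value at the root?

22

C (Chance): 1/4·49 + 1/4·51 + 1/4·90 + 1/4·82 = 68
D (Player 2): min(74, 95, 2) = 2
B (Player 1): max(68, 2) = 68
F (Player 2): min(64, 89) = 64
G (Player 2): min(74, 84, 41) = 41
H (Player 2): min(14, 21, 86, 13) = 13
I (Player 2): min(55, 60) = 55
E (Player 1): max(64, 41, 13, 55) = 64
K (Player 2): min(98, 94, 0, 55) = 0
J (Player 1): max(0, 86, 72, 3) = 86
Root (Player 2): min(68, 64, 86, 22) = 22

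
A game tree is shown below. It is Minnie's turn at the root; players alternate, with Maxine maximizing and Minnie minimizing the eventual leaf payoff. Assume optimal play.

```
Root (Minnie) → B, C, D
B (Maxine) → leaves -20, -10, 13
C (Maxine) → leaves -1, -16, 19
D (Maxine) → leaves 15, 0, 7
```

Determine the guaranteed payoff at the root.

13

B (Maxine): max(-20, -10, 13) = 13
C (Maxine): max(-1, -16, 19) = 19
D (Maxine): max(15, 0, 7) = 15
Root (Minnie): min(13, 19, 15) = 13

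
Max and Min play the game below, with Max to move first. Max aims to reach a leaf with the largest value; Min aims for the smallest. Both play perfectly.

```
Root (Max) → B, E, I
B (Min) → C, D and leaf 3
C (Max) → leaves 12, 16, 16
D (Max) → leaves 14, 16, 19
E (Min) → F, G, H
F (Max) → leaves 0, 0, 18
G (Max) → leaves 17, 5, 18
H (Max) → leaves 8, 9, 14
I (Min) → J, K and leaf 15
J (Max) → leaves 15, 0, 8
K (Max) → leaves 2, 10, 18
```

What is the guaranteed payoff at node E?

F: max(0, 0, 18) = 18
G: max(17, 5, 18) = 18
H: max(8, 9, 14) = 14
E: min(18, 18, 14) = 14

14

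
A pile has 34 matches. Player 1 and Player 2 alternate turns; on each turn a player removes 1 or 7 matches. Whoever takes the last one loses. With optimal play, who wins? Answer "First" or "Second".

W/L table (W = player to move can force a win):
i:   0  1  2  3  4  5  6  7  8  9 10 11 12 13 14 15 16 17 18 19 20 21 22 23 24 25 26 27 28 29 30 31 32 33 34
     W  L  W  L  W  L  W  L  W  L  W  L  W  L  W  L  W  L  W  L  W  L  W  L  W  L  W  L  W  L  W  L  W  L  W
Position 34 is W, so the first player wins.

First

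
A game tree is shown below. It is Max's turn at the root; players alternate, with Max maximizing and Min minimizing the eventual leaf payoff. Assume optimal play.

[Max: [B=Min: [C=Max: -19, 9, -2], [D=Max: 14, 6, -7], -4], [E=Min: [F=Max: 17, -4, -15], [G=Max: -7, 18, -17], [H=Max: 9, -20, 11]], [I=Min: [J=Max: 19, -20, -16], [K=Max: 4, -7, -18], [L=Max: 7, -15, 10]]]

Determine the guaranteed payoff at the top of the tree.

C (Max): max(-19, 9, -2) = 9
D (Max): max(14, 6, -7) = 14
B (Min): min(9, 14, -4) = -4
F (Max): max(17, -4, -15) = 17
G (Max): max(-7, 18, -17) = 18
H (Max): max(9, -20, 11) = 11
E (Min): min(17, 18, 11) = 11
J (Max): max(19, -20, -16) = 19
K (Max): max(4, -7, -18) = 4
L (Max): max(7, -15, 10) = 10
I (Min): min(19, 4, 10) = 4
Root (Max): max(-4, 11, 4) = 11

11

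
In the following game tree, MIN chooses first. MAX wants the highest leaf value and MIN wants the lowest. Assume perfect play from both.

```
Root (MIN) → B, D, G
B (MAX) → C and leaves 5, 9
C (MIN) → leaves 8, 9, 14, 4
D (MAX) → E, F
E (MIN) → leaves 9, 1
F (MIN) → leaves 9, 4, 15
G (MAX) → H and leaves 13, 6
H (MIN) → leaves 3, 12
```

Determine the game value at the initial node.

C (MIN): min(8, 9, 14, 4) = 4
B (MAX): max(4, 5, 9) = 9
E (MIN): min(9, 1) = 1
F (MIN): min(9, 4, 15) = 4
D (MAX): max(1, 4) = 4
H (MIN): min(3, 12) = 3
G (MAX): max(3, 13, 6) = 13
Root (MIN): min(9, 4, 13) = 4

4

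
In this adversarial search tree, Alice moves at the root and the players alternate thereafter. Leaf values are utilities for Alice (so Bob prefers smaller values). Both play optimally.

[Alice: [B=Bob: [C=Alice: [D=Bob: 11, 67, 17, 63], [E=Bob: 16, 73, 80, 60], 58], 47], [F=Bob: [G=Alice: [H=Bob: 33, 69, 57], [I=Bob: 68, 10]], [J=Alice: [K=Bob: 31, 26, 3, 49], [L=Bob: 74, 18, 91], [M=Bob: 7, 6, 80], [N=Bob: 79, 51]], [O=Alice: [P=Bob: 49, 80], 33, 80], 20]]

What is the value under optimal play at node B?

D: min(11, 67, 17, 63) = 11
E: min(16, 73, 80, 60) = 16
C: max(11, 16, 58) = 58
B: min(58, 47) = 47

47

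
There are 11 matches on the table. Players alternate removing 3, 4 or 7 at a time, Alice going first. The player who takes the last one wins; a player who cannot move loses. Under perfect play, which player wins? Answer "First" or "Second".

Second

Positions where the player to move wins (W) vs loses (L):
i:   0  1  2  3  4  5  6  7  8  9 10 11
     L  L  L  W  W  W  W  W  W  W  L  L
Position 11 is L, so the second player wins.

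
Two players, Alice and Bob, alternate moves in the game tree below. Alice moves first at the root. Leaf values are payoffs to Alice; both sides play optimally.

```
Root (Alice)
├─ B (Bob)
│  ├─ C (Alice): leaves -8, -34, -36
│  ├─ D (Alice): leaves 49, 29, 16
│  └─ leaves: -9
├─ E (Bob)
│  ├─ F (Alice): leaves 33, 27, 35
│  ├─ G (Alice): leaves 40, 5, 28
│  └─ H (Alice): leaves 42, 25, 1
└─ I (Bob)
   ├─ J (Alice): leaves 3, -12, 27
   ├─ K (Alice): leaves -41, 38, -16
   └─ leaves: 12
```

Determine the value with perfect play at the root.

35

C (Alice): max(-8, -34, -36) = -8
D (Alice): max(49, 29, 16) = 49
B (Bob): min(-8, 49, -9) = -9
F (Alice): max(33, 27, 35) = 35
G (Alice): max(40, 5, 28) = 40
H (Alice): max(42, 25, 1) = 42
E (Bob): min(35, 40, 42) = 35
J (Alice): max(3, -12, 27) = 27
K (Alice): max(-41, 38, -16) = 38
I (Bob): min(27, 38, 12) = 12
Root (Alice): max(-9, 35, 12) = 35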